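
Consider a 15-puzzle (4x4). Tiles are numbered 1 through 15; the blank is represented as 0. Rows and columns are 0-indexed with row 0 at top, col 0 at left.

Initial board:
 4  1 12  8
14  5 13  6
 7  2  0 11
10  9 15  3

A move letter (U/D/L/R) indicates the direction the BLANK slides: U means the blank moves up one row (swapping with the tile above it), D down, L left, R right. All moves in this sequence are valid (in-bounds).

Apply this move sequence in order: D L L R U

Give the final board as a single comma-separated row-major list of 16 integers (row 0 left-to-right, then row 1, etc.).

Answer: 4, 1, 12, 8, 14, 5, 13, 6, 7, 0, 15, 11, 10, 2, 9, 3

Derivation:
After move 1 (D):
 4  1 12  8
14  5 13  6
 7  2 15 11
10  9  0  3

After move 2 (L):
 4  1 12  8
14  5 13  6
 7  2 15 11
10  0  9  3

After move 3 (L):
 4  1 12  8
14  5 13  6
 7  2 15 11
 0 10  9  3

After move 4 (R):
 4  1 12  8
14  5 13  6
 7  2 15 11
10  0  9  3

After move 5 (U):
 4  1 12  8
14  5 13  6
 7  0 15 11
10  2  9  3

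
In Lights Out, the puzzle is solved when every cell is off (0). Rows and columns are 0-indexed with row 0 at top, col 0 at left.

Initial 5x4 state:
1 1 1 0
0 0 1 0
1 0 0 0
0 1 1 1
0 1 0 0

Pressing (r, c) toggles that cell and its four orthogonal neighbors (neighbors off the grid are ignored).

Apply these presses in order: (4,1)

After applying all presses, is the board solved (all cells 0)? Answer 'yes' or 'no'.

After press 1 at (4,1):
1 1 1 0
0 0 1 0
1 0 0 0
0 0 1 1
1 0 1 0

Lights still on: 9

Answer: no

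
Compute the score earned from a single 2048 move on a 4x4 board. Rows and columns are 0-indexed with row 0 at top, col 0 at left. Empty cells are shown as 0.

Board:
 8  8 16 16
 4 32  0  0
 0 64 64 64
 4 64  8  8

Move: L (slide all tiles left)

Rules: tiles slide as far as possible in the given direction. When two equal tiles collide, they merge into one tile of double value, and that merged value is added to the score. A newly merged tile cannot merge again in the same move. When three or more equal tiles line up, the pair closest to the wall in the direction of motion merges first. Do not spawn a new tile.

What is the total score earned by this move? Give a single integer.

Answer: 192

Derivation:
Slide left:
row 0: [8, 8, 16, 16] -> [16, 32, 0, 0]  score +48 (running 48)
row 1: [4, 32, 0, 0] -> [4, 32, 0, 0]  score +0 (running 48)
row 2: [0, 64, 64, 64] -> [128, 64, 0, 0]  score +128 (running 176)
row 3: [4, 64, 8, 8] -> [4, 64, 16, 0]  score +16 (running 192)
Board after move:
 16  32   0   0
  4  32   0   0
128  64   0   0
  4  64  16   0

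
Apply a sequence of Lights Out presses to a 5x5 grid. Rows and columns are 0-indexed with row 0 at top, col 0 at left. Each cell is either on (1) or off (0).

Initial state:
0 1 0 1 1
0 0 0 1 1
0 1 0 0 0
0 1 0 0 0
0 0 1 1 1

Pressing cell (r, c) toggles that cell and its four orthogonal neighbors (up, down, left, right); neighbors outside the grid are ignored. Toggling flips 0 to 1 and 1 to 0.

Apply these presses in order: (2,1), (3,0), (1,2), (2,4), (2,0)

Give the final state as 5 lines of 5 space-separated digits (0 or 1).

After press 1 at (2,1):
0 1 0 1 1
0 1 0 1 1
1 0 1 0 0
0 0 0 0 0
0 0 1 1 1

After press 2 at (3,0):
0 1 0 1 1
0 1 0 1 1
0 0 1 0 0
1 1 0 0 0
1 0 1 1 1

After press 3 at (1,2):
0 1 1 1 1
0 0 1 0 1
0 0 0 0 0
1 1 0 0 0
1 0 1 1 1

After press 4 at (2,4):
0 1 1 1 1
0 0 1 0 0
0 0 0 1 1
1 1 0 0 1
1 0 1 1 1

After press 5 at (2,0):
0 1 1 1 1
1 0 1 0 0
1 1 0 1 1
0 1 0 0 1
1 0 1 1 1

Answer: 0 1 1 1 1
1 0 1 0 0
1 1 0 1 1
0 1 0 0 1
1 0 1 1 1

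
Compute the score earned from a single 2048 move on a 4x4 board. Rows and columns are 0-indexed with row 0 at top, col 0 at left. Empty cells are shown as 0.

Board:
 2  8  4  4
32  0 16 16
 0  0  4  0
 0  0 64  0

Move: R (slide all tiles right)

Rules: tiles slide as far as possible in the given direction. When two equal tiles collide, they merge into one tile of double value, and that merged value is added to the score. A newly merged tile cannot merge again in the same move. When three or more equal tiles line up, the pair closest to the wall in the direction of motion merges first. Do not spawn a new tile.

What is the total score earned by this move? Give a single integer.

Answer: 40

Derivation:
Slide right:
row 0: [2, 8, 4, 4] -> [0, 2, 8, 8]  score +8 (running 8)
row 1: [32, 0, 16, 16] -> [0, 0, 32, 32]  score +32 (running 40)
row 2: [0, 0, 4, 0] -> [0, 0, 0, 4]  score +0 (running 40)
row 3: [0, 0, 64, 0] -> [0, 0, 0, 64]  score +0 (running 40)
Board after move:
 0  2  8  8
 0  0 32 32
 0  0  0  4
 0  0  0 64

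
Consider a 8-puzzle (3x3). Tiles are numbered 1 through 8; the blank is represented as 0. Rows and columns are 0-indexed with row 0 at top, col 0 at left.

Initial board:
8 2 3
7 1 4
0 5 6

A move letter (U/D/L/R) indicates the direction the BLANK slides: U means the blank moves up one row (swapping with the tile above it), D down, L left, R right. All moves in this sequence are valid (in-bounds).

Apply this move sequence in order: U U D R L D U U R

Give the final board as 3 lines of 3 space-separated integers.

Answer: 2 0 3
8 1 4
7 5 6

Derivation:
After move 1 (U):
8 2 3
0 1 4
7 5 6

After move 2 (U):
0 2 3
8 1 4
7 5 6

After move 3 (D):
8 2 3
0 1 4
7 5 6

After move 4 (R):
8 2 3
1 0 4
7 5 6

After move 5 (L):
8 2 3
0 1 4
7 5 6

After move 6 (D):
8 2 3
7 1 4
0 5 6

After move 7 (U):
8 2 3
0 1 4
7 5 6

After move 8 (U):
0 2 3
8 1 4
7 5 6

After move 9 (R):
2 0 3
8 1 4
7 5 6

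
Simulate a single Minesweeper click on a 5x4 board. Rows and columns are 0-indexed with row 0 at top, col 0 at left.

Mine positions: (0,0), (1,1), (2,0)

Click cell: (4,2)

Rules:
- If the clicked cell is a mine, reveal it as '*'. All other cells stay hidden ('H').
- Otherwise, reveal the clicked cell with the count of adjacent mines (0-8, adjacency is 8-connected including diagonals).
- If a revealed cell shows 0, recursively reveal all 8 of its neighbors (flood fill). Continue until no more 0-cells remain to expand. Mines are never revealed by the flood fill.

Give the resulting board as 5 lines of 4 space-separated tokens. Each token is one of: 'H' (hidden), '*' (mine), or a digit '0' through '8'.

H H 1 0
H H 1 0
H 2 1 0
1 1 0 0
0 0 0 0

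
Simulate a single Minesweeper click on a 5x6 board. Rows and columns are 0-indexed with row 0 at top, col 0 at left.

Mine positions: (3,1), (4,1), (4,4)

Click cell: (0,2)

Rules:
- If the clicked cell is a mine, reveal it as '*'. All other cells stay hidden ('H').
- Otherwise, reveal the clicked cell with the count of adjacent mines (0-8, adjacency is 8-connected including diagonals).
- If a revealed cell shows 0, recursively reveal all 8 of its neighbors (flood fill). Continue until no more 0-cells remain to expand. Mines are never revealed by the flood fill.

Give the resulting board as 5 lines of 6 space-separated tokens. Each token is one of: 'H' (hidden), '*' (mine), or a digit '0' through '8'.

0 0 0 0 0 0
0 0 0 0 0 0
1 1 1 0 0 0
H H 2 1 1 1
H H H H H H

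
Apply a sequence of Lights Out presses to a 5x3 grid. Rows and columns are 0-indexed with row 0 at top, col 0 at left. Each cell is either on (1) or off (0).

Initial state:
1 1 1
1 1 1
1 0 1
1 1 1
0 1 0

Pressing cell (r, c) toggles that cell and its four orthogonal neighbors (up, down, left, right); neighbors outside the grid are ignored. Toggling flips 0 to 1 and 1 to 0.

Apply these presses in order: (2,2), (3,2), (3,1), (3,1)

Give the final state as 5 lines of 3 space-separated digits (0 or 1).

After press 1 at (2,2):
1 1 1
1 1 0
1 1 0
1 1 0
0 1 0

After press 2 at (3,2):
1 1 1
1 1 0
1 1 1
1 0 1
0 1 1

After press 3 at (3,1):
1 1 1
1 1 0
1 0 1
0 1 0
0 0 1

After press 4 at (3,1):
1 1 1
1 1 0
1 1 1
1 0 1
0 1 1

Answer: 1 1 1
1 1 0
1 1 1
1 0 1
0 1 1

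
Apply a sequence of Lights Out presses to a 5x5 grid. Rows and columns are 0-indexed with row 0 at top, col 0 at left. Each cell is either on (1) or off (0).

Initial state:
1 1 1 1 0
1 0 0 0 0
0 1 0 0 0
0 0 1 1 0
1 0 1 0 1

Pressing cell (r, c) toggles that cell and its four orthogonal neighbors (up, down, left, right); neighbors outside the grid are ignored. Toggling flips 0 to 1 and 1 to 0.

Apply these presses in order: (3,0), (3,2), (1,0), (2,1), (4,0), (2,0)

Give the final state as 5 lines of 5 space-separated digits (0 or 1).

After press 1 at (3,0):
1 1 1 1 0
1 0 0 0 0
1 1 0 0 0
1 1 1 1 0
0 0 1 0 1

After press 2 at (3,2):
1 1 1 1 0
1 0 0 0 0
1 1 1 0 0
1 0 0 0 0
0 0 0 0 1

After press 3 at (1,0):
0 1 1 1 0
0 1 0 0 0
0 1 1 0 0
1 0 0 0 0
0 0 0 0 1

After press 4 at (2,1):
0 1 1 1 0
0 0 0 0 0
1 0 0 0 0
1 1 0 0 0
0 0 0 0 1

After press 5 at (4,0):
0 1 1 1 0
0 0 0 0 0
1 0 0 0 0
0 1 0 0 0
1 1 0 0 1

After press 6 at (2,0):
0 1 1 1 0
1 0 0 0 0
0 1 0 0 0
1 1 0 0 0
1 1 0 0 1

Answer: 0 1 1 1 0
1 0 0 0 0
0 1 0 0 0
1 1 0 0 0
1 1 0 0 1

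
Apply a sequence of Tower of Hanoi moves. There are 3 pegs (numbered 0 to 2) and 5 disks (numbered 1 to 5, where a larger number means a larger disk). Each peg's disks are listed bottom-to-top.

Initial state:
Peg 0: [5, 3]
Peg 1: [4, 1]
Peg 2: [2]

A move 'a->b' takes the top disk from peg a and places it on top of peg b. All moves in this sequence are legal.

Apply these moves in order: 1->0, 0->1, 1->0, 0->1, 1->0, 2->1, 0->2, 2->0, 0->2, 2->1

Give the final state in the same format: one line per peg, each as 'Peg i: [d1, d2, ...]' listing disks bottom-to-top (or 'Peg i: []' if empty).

After move 1 (1->0):
Peg 0: [5, 3, 1]
Peg 1: [4]
Peg 2: [2]

After move 2 (0->1):
Peg 0: [5, 3]
Peg 1: [4, 1]
Peg 2: [2]

After move 3 (1->0):
Peg 0: [5, 3, 1]
Peg 1: [4]
Peg 2: [2]

After move 4 (0->1):
Peg 0: [5, 3]
Peg 1: [4, 1]
Peg 2: [2]

After move 5 (1->0):
Peg 0: [5, 3, 1]
Peg 1: [4]
Peg 2: [2]

After move 6 (2->1):
Peg 0: [5, 3, 1]
Peg 1: [4, 2]
Peg 2: []

After move 7 (0->2):
Peg 0: [5, 3]
Peg 1: [4, 2]
Peg 2: [1]

After move 8 (2->0):
Peg 0: [5, 3, 1]
Peg 1: [4, 2]
Peg 2: []

After move 9 (0->2):
Peg 0: [5, 3]
Peg 1: [4, 2]
Peg 2: [1]

After move 10 (2->1):
Peg 0: [5, 3]
Peg 1: [4, 2, 1]
Peg 2: []

Answer: Peg 0: [5, 3]
Peg 1: [4, 2, 1]
Peg 2: []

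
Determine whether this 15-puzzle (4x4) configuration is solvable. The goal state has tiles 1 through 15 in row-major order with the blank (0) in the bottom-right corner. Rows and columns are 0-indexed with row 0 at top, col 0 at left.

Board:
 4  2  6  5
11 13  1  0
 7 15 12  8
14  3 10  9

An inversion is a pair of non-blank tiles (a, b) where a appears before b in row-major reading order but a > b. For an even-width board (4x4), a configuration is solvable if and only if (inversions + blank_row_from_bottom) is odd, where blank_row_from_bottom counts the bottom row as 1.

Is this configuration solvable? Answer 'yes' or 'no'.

Answer: yes

Derivation:
Inversions: 38
Blank is in row 1 (0-indexed from top), which is row 3 counting from the bottom (bottom = 1).
38 + 3 = 41, which is odd, so the puzzle is solvable.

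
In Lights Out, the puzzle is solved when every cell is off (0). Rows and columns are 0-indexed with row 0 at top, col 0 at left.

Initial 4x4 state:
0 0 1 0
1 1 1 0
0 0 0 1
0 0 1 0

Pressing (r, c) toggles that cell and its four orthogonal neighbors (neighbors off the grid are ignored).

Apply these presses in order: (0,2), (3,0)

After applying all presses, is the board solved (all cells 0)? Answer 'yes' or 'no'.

After press 1 at (0,2):
0 1 0 1
1 1 0 0
0 0 0 1
0 0 1 0

After press 2 at (3,0):
0 1 0 1
1 1 0 0
1 0 0 1
1 1 1 0

Lights still on: 9

Answer: no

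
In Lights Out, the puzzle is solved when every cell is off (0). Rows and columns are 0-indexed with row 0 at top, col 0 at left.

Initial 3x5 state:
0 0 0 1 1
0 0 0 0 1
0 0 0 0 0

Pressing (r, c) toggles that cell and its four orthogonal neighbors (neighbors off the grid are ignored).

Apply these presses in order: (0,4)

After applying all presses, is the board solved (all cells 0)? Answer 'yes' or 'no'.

Answer: yes

Derivation:
After press 1 at (0,4):
0 0 0 0 0
0 0 0 0 0
0 0 0 0 0

Lights still on: 0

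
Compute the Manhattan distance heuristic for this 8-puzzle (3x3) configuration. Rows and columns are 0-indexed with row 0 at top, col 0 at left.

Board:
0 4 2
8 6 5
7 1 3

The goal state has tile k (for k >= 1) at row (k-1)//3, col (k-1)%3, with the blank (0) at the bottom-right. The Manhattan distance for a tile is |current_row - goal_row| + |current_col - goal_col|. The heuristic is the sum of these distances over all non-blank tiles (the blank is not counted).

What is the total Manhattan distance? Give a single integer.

Answer: 12

Derivation:
Tile 4: (0,1)->(1,0) = 2
Tile 2: (0,2)->(0,1) = 1
Tile 8: (1,0)->(2,1) = 2
Tile 6: (1,1)->(1,2) = 1
Tile 5: (1,2)->(1,1) = 1
Tile 7: (2,0)->(2,0) = 0
Tile 1: (2,1)->(0,0) = 3
Tile 3: (2,2)->(0,2) = 2
Sum: 2 + 1 + 2 + 1 + 1 + 0 + 3 + 2 = 12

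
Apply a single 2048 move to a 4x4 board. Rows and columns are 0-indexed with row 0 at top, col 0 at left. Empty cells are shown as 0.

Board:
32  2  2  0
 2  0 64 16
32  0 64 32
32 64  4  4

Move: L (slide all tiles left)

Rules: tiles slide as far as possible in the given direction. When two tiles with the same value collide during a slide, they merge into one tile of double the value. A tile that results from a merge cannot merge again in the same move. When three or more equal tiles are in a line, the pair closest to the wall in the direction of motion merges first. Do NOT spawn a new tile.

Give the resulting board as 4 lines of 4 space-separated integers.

Slide left:
row 0: [32, 2, 2, 0] -> [32, 4, 0, 0]
row 1: [2, 0, 64, 16] -> [2, 64, 16, 0]
row 2: [32, 0, 64, 32] -> [32, 64, 32, 0]
row 3: [32, 64, 4, 4] -> [32, 64, 8, 0]

Answer: 32  4  0  0
 2 64 16  0
32 64 32  0
32 64  8  0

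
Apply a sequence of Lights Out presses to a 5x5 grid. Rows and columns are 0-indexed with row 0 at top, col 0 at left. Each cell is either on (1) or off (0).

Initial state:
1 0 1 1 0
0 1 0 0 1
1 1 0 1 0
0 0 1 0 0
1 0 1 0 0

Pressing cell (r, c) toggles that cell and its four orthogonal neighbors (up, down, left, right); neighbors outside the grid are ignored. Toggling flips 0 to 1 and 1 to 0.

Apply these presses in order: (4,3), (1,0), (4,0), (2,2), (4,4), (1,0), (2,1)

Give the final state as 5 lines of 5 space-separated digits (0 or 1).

Answer: 1 0 1 1 0
0 0 1 0 1
0 1 0 0 0
1 1 0 1 1
0 1 0 0 0

Derivation:
After press 1 at (4,3):
1 0 1 1 0
0 1 0 0 1
1 1 0 1 0
0 0 1 1 0
1 0 0 1 1

After press 2 at (1,0):
0 0 1 1 0
1 0 0 0 1
0 1 0 1 0
0 0 1 1 0
1 0 0 1 1

After press 3 at (4,0):
0 0 1 1 0
1 0 0 0 1
0 1 0 1 0
1 0 1 1 0
0 1 0 1 1

After press 4 at (2,2):
0 0 1 1 0
1 0 1 0 1
0 0 1 0 0
1 0 0 1 0
0 1 0 1 1

After press 5 at (4,4):
0 0 1 1 0
1 0 1 0 1
0 0 1 0 0
1 0 0 1 1
0 1 0 0 0

After press 6 at (1,0):
1 0 1 1 0
0 1 1 0 1
1 0 1 0 0
1 0 0 1 1
0 1 0 0 0

After press 7 at (2,1):
1 0 1 1 0
0 0 1 0 1
0 1 0 0 0
1 1 0 1 1
0 1 0 0 0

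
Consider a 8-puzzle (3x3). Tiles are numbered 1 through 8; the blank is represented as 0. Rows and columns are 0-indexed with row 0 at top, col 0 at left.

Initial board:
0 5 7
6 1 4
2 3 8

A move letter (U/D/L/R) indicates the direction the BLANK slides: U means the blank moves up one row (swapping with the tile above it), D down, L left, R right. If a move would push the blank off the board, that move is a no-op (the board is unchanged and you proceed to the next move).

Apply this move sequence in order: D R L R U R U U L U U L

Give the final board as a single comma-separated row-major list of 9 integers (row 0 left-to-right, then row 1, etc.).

After move 1 (D):
6 5 7
0 1 4
2 3 8

After move 2 (R):
6 5 7
1 0 4
2 3 8

After move 3 (L):
6 5 7
0 1 4
2 3 8

After move 4 (R):
6 5 7
1 0 4
2 3 8

After move 5 (U):
6 0 7
1 5 4
2 3 8

After move 6 (R):
6 7 0
1 5 4
2 3 8

After move 7 (U):
6 7 0
1 5 4
2 3 8

After move 8 (U):
6 7 0
1 5 4
2 3 8

After move 9 (L):
6 0 7
1 5 4
2 3 8

After move 10 (U):
6 0 7
1 5 4
2 3 8

After move 11 (U):
6 0 7
1 5 4
2 3 8

After move 12 (L):
0 6 7
1 5 4
2 3 8

Answer: 0, 6, 7, 1, 5, 4, 2, 3, 8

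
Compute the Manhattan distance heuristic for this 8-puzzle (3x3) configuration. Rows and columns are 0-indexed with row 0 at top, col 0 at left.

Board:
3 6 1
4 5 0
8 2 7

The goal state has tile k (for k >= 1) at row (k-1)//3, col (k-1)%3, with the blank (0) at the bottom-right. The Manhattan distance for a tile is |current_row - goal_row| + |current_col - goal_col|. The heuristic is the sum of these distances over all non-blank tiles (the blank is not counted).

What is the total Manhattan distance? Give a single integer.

Tile 3: (0,0)->(0,2) = 2
Tile 6: (0,1)->(1,2) = 2
Tile 1: (0,2)->(0,0) = 2
Tile 4: (1,0)->(1,0) = 0
Tile 5: (1,1)->(1,1) = 0
Tile 8: (2,0)->(2,1) = 1
Tile 2: (2,1)->(0,1) = 2
Tile 7: (2,2)->(2,0) = 2
Sum: 2 + 2 + 2 + 0 + 0 + 1 + 2 + 2 = 11

Answer: 11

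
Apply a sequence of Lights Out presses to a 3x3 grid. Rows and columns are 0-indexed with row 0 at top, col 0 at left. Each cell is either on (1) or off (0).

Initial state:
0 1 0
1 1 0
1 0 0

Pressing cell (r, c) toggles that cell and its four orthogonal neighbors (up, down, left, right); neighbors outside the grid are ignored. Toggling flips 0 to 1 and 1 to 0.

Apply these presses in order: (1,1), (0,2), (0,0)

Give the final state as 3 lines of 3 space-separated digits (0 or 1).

Answer: 1 0 1
1 0 0
1 1 0

Derivation:
After press 1 at (1,1):
0 0 0
0 0 1
1 1 0

After press 2 at (0,2):
0 1 1
0 0 0
1 1 0

After press 3 at (0,0):
1 0 1
1 0 0
1 1 0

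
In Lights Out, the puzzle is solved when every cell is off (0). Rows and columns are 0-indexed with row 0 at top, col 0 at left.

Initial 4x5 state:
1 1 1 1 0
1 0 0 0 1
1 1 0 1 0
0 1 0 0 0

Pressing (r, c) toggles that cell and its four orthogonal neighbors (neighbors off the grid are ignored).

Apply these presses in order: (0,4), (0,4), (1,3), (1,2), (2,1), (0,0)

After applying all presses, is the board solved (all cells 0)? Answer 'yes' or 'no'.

After press 1 at (0,4):
1 1 1 0 1
1 0 0 0 0
1 1 0 1 0
0 1 0 0 0

After press 2 at (0,4):
1 1 1 1 0
1 0 0 0 1
1 1 0 1 0
0 1 0 0 0

After press 3 at (1,3):
1 1 1 0 0
1 0 1 1 0
1 1 0 0 0
0 1 0 0 0

After press 4 at (1,2):
1 1 0 0 0
1 1 0 0 0
1 1 1 0 0
0 1 0 0 0

After press 5 at (2,1):
1 1 0 0 0
1 0 0 0 0
0 0 0 0 0
0 0 0 0 0

After press 6 at (0,0):
0 0 0 0 0
0 0 0 0 0
0 0 0 0 0
0 0 0 0 0

Lights still on: 0

Answer: yes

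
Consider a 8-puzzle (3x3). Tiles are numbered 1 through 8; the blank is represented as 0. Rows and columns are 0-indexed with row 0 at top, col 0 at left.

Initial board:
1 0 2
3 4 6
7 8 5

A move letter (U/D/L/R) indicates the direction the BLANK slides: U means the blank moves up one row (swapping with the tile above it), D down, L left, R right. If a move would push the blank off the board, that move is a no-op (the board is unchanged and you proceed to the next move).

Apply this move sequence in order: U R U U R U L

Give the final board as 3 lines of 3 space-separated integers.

After move 1 (U):
1 0 2
3 4 6
7 8 5

After move 2 (R):
1 2 0
3 4 6
7 8 5

After move 3 (U):
1 2 0
3 4 6
7 8 5

After move 4 (U):
1 2 0
3 4 6
7 8 5

After move 5 (R):
1 2 0
3 4 6
7 8 5

After move 6 (U):
1 2 0
3 4 6
7 8 5

After move 7 (L):
1 0 2
3 4 6
7 8 5

Answer: 1 0 2
3 4 6
7 8 5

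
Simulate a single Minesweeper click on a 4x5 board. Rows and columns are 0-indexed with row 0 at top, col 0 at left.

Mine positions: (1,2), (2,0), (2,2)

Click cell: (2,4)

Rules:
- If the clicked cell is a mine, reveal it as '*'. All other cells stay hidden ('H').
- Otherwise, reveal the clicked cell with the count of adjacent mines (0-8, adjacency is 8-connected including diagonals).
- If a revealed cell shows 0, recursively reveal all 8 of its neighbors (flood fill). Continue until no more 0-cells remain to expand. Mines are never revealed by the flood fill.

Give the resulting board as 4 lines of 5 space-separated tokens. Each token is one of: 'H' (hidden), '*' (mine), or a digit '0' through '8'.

H H H 1 0
H H H 2 0
H H H 2 0
H H H 1 0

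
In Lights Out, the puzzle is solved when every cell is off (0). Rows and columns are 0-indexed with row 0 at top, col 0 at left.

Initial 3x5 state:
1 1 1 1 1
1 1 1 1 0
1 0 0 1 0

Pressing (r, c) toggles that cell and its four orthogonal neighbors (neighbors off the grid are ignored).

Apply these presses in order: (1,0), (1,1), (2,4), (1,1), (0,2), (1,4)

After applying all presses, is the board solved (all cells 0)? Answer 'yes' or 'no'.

Answer: yes

Derivation:
After press 1 at (1,0):
0 1 1 1 1
0 0 1 1 0
0 0 0 1 0

After press 2 at (1,1):
0 0 1 1 1
1 1 0 1 0
0 1 0 1 0

After press 3 at (2,4):
0 0 1 1 1
1 1 0 1 1
0 1 0 0 1

After press 4 at (1,1):
0 1 1 1 1
0 0 1 1 1
0 0 0 0 1

After press 5 at (0,2):
0 0 0 0 1
0 0 0 1 1
0 0 0 0 1

After press 6 at (1,4):
0 0 0 0 0
0 0 0 0 0
0 0 0 0 0

Lights still on: 0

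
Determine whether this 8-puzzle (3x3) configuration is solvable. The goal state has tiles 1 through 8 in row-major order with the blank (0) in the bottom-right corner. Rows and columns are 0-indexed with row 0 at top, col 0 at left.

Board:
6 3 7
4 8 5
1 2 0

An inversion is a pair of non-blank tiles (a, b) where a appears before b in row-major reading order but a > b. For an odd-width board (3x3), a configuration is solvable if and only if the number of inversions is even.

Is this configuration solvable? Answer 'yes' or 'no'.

Answer: yes

Derivation:
Inversions (pairs i<j in row-major order where tile[i] > tile[j] > 0): 18
18 is even, so the puzzle is solvable.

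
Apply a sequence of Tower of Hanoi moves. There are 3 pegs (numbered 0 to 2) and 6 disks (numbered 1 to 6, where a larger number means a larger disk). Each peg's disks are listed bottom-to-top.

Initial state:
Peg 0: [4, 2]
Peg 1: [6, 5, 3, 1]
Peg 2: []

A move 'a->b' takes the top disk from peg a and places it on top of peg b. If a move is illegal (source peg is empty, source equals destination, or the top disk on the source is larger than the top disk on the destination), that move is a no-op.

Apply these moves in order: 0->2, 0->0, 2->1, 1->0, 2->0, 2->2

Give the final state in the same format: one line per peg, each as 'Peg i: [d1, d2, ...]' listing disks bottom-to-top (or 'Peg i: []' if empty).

After move 1 (0->2):
Peg 0: [4]
Peg 1: [6, 5, 3, 1]
Peg 2: [2]

After move 2 (0->0):
Peg 0: [4]
Peg 1: [6, 5, 3, 1]
Peg 2: [2]

After move 3 (2->1):
Peg 0: [4]
Peg 1: [6, 5, 3, 1]
Peg 2: [2]

After move 4 (1->0):
Peg 0: [4, 1]
Peg 1: [6, 5, 3]
Peg 2: [2]

After move 5 (2->0):
Peg 0: [4, 1]
Peg 1: [6, 5, 3]
Peg 2: [2]

After move 6 (2->2):
Peg 0: [4, 1]
Peg 1: [6, 5, 3]
Peg 2: [2]

Answer: Peg 0: [4, 1]
Peg 1: [6, 5, 3]
Peg 2: [2]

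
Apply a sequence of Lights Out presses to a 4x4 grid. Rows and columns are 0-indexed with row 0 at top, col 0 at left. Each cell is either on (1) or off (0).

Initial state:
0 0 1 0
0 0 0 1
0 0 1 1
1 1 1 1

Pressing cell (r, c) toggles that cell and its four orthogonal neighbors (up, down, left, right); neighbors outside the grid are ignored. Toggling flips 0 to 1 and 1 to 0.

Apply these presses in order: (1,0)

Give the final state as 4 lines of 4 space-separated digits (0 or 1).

Answer: 1 0 1 0
1 1 0 1
1 0 1 1
1 1 1 1

Derivation:
After press 1 at (1,0):
1 0 1 0
1 1 0 1
1 0 1 1
1 1 1 1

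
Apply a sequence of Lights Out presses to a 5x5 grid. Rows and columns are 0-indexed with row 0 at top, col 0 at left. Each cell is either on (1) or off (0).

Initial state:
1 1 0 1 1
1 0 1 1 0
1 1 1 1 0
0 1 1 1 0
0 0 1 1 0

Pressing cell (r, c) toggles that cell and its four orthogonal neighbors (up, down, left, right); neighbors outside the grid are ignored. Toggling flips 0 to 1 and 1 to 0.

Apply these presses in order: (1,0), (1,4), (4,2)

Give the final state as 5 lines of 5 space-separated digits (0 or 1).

After press 1 at (1,0):
0 1 0 1 1
0 1 1 1 0
0 1 1 1 0
0 1 1 1 0
0 0 1 1 0

After press 2 at (1,4):
0 1 0 1 0
0 1 1 0 1
0 1 1 1 1
0 1 1 1 0
0 0 1 1 0

After press 3 at (4,2):
0 1 0 1 0
0 1 1 0 1
0 1 1 1 1
0 1 0 1 0
0 1 0 0 0

Answer: 0 1 0 1 0
0 1 1 0 1
0 1 1 1 1
0 1 0 1 0
0 1 0 0 0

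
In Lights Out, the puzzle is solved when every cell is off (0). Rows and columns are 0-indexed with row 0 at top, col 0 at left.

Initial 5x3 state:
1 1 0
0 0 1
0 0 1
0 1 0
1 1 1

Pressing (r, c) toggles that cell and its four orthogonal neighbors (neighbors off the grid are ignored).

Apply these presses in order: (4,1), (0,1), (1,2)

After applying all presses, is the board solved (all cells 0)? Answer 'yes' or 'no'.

Answer: yes

Derivation:
After press 1 at (4,1):
1 1 0
0 0 1
0 0 1
0 0 0
0 0 0

After press 2 at (0,1):
0 0 1
0 1 1
0 0 1
0 0 0
0 0 0

After press 3 at (1,2):
0 0 0
0 0 0
0 0 0
0 0 0
0 0 0

Lights still on: 0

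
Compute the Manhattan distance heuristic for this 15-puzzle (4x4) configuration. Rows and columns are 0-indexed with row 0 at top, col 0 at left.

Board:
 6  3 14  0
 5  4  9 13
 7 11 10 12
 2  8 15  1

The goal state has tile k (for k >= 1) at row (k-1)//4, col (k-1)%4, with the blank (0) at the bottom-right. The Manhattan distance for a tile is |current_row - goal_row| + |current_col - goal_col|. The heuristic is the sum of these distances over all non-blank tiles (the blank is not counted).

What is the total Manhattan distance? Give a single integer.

Tile 6: (0,0)->(1,1) = 2
Tile 3: (0,1)->(0,2) = 1
Tile 14: (0,2)->(3,1) = 4
Tile 5: (1,0)->(1,0) = 0
Tile 4: (1,1)->(0,3) = 3
Tile 9: (1,2)->(2,0) = 3
Tile 13: (1,3)->(3,0) = 5
Tile 7: (2,0)->(1,2) = 3
Tile 11: (2,1)->(2,2) = 1
Tile 10: (2,2)->(2,1) = 1
Tile 12: (2,3)->(2,3) = 0
Tile 2: (3,0)->(0,1) = 4
Tile 8: (3,1)->(1,3) = 4
Tile 15: (3,2)->(3,2) = 0
Tile 1: (3,3)->(0,0) = 6
Sum: 2 + 1 + 4 + 0 + 3 + 3 + 5 + 3 + 1 + 1 + 0 + 4 + 4 + 0 + 6 = 37

Answer: 37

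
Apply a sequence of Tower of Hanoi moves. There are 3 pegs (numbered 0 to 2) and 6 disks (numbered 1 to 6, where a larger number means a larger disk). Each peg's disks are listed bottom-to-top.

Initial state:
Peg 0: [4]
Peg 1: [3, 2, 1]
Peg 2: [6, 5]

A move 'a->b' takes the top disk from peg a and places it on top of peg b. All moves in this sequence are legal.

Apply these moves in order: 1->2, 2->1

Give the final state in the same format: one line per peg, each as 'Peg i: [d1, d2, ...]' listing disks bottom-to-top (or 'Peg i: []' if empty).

Answer: Peg 0: [4]
Peg 1: [3, 2, 1]
Peg 2: [6, 5]

Derivation:
After move 1 (1->2):
Peg 0: [4]
Peg 1: [3, 2]
Peg 2: [6, 5, 1]

After move 2 (2->1):
Peg 0: [4]
Peg 1: [3, 2, 1]
Peg 2: [6, 5]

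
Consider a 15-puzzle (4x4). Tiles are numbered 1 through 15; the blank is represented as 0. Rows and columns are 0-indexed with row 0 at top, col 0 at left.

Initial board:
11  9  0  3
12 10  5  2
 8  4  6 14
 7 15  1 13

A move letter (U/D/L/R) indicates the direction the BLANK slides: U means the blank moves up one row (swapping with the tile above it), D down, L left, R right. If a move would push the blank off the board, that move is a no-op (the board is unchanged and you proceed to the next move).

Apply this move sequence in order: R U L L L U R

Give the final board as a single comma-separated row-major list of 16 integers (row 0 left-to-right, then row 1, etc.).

After move 1 (R):
11  9  3  0
12 10  5  2
 8  4  6 14
 7 15  1 13

After move 2 (U):
11  9  3  0
12 10  5  2
 8  4  6 14
 7 15  1 13

After move 3 (L):
11  9  0  3
12 10  5  2
 8  4  6 14
 7 15  1 13

After move 4 (L):
11  0  9  3
12 10  5  2
 8  4  6 14
 7 15  1 13

After move 5 (L):
 0 11  9  3
12 10  5  2
 8  4  6 14
 7 15  1 13

After move 6 (U):
 0 11  9  3
12 10  5  2
 8  4  6 14
 7 15  1 13

After move 7 (R):
11  0  9  3
12 10  5  2
 8  4  6 14
 7 15  1 13

Answer: 11, 0, 9, 3, 12, 10, 5, 2, 8, 4, 6, 14, 7, 15, 1, 13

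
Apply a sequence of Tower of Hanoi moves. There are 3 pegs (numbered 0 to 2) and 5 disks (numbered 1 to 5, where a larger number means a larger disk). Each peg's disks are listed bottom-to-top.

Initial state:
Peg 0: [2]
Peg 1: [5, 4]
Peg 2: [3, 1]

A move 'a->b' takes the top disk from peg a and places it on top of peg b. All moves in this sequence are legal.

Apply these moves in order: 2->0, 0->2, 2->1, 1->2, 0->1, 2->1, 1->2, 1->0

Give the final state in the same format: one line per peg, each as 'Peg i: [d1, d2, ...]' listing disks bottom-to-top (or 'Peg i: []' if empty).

After move 1 (2->0):
Peg 0: [2, 1]
Peg 1: [5, 4]
Peg 2: [3]

After move 2 (0->2):
Peg 0: [2]
Peg 1: [5, 4]
Peg 2: [3, 1]

After move 3 (2->1):
Peg 0: [2]
Peg 1: [5, 4, 1]
Peg 2: [3]

After move 4 (1->2):
Peg 0: [2]
Peg 1: [5, 4]
Peg 2: [3, 1]

After move 5 (0->1):
Peg 0: []
Peg 1: [5, 4, 2]
Peg 2: [3, 1]

After move 6 (2->1):
Peg 0: []
Peg 1: [5, 4, 2, 1]
Peg 2: [3]

After move 7 (1->2):
Peg 0: []
Peg 1: [5, 4, 2]
Peg 2: [3, 1]

After move 8 (1->0):
Peg 0: [2]
Peg 1: [5, 4]
Peg 2: [3, 1]

Answer: Peg 0: [2]
Peg 1: [5, 4]
Peg 2: [3, 1]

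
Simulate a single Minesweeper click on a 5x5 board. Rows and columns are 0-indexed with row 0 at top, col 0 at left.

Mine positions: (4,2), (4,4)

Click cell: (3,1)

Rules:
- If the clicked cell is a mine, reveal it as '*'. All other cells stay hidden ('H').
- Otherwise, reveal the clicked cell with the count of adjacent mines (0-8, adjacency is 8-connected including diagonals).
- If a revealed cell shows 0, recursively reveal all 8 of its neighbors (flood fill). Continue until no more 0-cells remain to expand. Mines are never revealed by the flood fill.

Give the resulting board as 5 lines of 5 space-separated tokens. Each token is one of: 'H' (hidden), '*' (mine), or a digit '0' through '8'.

H H H H H
H H H H H
H H H H H
H 1 H H H
H H H H H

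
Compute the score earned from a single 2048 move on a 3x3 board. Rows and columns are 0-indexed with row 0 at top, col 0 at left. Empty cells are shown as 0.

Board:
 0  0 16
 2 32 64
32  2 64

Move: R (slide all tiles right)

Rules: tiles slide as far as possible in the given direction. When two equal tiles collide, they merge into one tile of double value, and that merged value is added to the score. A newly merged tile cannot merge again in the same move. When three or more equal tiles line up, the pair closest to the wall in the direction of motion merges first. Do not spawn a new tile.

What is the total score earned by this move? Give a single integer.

Answer: 0

Derivation:
Slide right:
row 0: [0, 0, 16] -> [0, 0, 16]  score +0 (running 0)
row 1: [2, 32, 64] -> [2, 32, 64]  score +0 (running 0)
row 2: [32, 2, 64] -> [32, 2, 64]  score +0 (running 0)
Board after move:
 0  0 16
 2 32 64
32  2 64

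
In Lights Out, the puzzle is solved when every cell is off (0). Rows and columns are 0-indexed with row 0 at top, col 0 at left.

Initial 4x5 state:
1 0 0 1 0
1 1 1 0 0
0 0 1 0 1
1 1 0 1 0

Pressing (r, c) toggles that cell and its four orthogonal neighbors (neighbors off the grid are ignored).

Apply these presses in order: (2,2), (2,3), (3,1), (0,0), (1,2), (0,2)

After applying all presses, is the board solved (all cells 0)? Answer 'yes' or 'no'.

Answer: yes

Derivation:
After press 1 at (2,2):
1 0 0 1 0
1 1 0 0 0
0 1 0 1 1
1 1 1 1 0

After press 2 at (2,3):
1 0 0 1 0
1 1 0 1 0
0 1 1 0 0
1 1 1 0 0

After press 3 at (3,1):
1 0 0 1 0
1 1 0 1 0
0 0 1 0 0
0 0 0 0 0

After press 4 at (0,0):
0 1 0 1 0
0 1 0 1 0
0 0 1 0 0
0 0 0 0 0

After press 5 at (1,2):
0 1 1 1 0
0 0 1 0 0
0 0 0 0 0
0 0 0 0 0

After press 6 at (0,2):
0 0 0 0 0
0 0 0 0 0
0 0 0 0 0
0 0 0 0 0

Lights still on: 0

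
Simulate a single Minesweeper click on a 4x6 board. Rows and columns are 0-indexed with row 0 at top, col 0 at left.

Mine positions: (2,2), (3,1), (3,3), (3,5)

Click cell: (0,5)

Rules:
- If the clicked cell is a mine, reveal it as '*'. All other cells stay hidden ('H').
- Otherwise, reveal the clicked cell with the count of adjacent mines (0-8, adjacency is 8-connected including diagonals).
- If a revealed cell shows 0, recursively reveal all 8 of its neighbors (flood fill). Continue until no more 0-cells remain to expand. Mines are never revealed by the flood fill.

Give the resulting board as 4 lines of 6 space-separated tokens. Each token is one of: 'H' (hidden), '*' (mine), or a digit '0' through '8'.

0 0 0 0 0 0
0 1 1 1 0 0
1 2 H 2 2 1
H H H H H H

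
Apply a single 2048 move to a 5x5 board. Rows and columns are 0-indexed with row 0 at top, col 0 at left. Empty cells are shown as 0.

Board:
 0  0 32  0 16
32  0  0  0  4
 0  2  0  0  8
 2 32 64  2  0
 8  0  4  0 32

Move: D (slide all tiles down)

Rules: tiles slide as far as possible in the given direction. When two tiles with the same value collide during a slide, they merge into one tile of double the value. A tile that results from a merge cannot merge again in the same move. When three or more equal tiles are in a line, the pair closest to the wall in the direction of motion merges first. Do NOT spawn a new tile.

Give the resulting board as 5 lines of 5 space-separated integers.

Answer:  0  0  0  0  0
 0  0  0  0 16
32  0 32  0  4
 2  2 64  0  8
 8 32  4  2 32

Derivation:
Slide down:
col 0: [0, 32, 0, 2, 8] -> [0, 0, 32, 2, 8]
col 1: [0, 0, 2, 32, 0] -> [0, 0, 0, 2, 32]
col 2: [32, 0, 0, 64, 4] -> [0, 0, 32, 64, 4]
col 3: [0, 0, 0, 2, 0] -> [0, 0, 0, 0, 2]
col 4: [16, 4, 8, 0, 32] -> [0, 16, 4, 8, 32]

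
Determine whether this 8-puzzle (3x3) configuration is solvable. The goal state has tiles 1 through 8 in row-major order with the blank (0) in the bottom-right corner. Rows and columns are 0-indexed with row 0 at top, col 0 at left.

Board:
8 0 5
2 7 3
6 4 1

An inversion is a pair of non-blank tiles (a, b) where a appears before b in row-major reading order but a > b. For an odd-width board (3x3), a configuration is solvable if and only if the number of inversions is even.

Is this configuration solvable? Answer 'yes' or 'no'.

Inversions (pairs i<j in row-major order where tile[i] > tile[j] > 0): 20
20 is even, so the puzzle is solvable.

Answer: yes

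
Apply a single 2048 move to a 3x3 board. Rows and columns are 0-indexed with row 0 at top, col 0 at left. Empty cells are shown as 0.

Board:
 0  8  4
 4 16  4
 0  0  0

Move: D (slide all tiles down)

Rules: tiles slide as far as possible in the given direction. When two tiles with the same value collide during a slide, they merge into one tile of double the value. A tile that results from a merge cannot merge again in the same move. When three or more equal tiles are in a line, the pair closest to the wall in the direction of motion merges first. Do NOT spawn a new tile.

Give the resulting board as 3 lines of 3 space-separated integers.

Slide down:
col 0: [0, 4, 0] -> [0, 0, 4]
col 1: [8, 16, 0] -> [0, 8, 16]
col 2: [4, 4, 0] -> [0, 0, 8]

Answer:  0  0  0
 0  8  0
 4 16  8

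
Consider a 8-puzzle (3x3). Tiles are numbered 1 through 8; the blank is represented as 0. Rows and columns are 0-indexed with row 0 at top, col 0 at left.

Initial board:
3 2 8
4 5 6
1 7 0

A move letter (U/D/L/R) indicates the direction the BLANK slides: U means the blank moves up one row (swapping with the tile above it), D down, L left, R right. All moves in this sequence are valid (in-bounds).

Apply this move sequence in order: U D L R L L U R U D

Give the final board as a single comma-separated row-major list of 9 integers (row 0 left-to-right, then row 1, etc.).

Answer: 3, 2, 8, 5, 0, 6, 4, 1, 7

Derivation:
After move 1 (U):
3 2 8
4 5 0
1 7 6

After move 2 (D):
3 2 8
4 5 6
1 7 0

After move 3 (L):
3 2 8
4 5 6
1 0 7

After move 4 (R):
3 2 8
4 5 6
1 7 0

After move 5 (L):
3 2 8
4 5 6
1 0 7

After move 6 (L):
3 2 8
4 5 6
0 1 7

After move 7 (U):
3 2 8
0 5 6
4 1 7

After move 8 (R):
3 2 8
5 0 6
4 1 7

After move 9 (U):
3 0 8
5 2 6
4 1 7

After move 10 (D):
3 2 8
5 0 6
4 1 7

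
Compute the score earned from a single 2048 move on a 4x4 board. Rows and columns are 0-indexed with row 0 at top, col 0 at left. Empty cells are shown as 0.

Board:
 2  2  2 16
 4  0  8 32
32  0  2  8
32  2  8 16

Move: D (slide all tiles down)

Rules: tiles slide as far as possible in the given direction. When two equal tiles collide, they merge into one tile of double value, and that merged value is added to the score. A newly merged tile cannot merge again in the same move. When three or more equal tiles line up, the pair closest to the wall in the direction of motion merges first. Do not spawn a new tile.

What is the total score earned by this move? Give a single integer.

Slide down:
col 0: [2, 4, 32, 32] -> [0, 2, 4, 64]  score +64 (running 64)
col 1: [2, 0, 0, 2] -> [0, 0, 0, 4]  score +4 (running 68)
col 2: [2, 8, 2, 8] -> [2, 8, 2, 8]  score +0 (running 68)
col 3: [16, 32, 8, 16] -> [16, 32, 8, 16]  score +0 (running 68)
Board after move:
 0  0  2 16
 2  0  8 32
 4  0  2  8
64  4  8 16

Answer: 68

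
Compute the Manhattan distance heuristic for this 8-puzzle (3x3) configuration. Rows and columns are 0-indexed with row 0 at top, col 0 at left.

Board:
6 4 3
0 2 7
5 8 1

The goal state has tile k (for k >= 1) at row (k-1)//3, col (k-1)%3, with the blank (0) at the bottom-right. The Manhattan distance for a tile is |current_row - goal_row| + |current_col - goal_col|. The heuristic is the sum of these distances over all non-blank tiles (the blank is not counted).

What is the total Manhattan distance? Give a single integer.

Tile 6: at (0,0), goal (1,2), distance |0-1|+|0-2| = 3
Tile 4: at (0,1), goal (1,0), distance |0-1|+|1-0| = 2
Tile 3: at (0,2), goal (0,2), distance |0-0|+|2-2| = 0
Tile 2: at (1,1), goal (0,1), distance |1-0|+|1-1| = 1
Tile 7: at (1,2), goal (2,0), distance |1-2|+|2-0| = 3
Tile 5: at (2,0), goal (1,1), distance |2-1|+|0-1| = 2
Tile 8: at (2,1), goal (2,1), distance |2-2|+|1-1| = 0
Tile 1: at (2,2), goal (0,0), distance |2-0|+|2-0| = 4
Sum: 3 + 2 + 0 + 1 + 3 + 2 + 0 + 4 = 15

Answer: 15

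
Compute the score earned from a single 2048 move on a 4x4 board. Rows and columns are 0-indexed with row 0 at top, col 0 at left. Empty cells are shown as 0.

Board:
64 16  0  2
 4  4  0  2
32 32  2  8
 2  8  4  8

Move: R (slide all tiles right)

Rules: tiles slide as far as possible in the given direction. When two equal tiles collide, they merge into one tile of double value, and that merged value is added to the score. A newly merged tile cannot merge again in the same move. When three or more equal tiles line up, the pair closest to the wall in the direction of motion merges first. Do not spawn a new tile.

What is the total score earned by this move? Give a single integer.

Slide right:
row 0: [64, 16, 0, 2] -> [0, 64, 16, 2]  score +0 (running 0)
row 1: [4, 4, 0, 2] -> [0, 0, 8, 2]  score +8 (running 8)
row 2: [32, 32, 2, 8] -> [0, 64, 2, 8]  score +64 (running 72)
row 3: [2, 8, 4, 8] -> [2, 8, 4, 8]  score +0 (running 72)
Board after move:
 0 64 16  2
 0  0  8  2
 0 64  2  8
 2  8  4  8

Answer: 72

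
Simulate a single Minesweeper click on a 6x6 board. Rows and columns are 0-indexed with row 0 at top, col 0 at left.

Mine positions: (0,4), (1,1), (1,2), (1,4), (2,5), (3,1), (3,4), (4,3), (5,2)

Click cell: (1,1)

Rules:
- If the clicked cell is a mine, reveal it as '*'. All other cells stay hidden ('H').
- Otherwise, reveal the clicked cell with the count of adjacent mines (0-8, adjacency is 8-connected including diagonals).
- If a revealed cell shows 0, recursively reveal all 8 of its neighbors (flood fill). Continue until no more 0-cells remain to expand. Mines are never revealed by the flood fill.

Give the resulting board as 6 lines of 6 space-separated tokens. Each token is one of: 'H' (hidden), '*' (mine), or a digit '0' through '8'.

H H H H H H
H * H H H H
H H H H H H
H H H H H H
H H H H H H
H H H H H H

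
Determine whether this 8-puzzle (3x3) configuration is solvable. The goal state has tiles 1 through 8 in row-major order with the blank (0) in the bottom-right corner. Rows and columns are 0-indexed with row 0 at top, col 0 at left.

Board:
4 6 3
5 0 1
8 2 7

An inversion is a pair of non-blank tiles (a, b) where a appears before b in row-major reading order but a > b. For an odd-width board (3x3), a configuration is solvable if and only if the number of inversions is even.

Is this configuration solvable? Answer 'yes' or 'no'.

Inversions (pairs i<j in row-major order where tile[i] > tile[j] > 0): 13
13 is odd, so the puzzle is not solvable.

Answer: no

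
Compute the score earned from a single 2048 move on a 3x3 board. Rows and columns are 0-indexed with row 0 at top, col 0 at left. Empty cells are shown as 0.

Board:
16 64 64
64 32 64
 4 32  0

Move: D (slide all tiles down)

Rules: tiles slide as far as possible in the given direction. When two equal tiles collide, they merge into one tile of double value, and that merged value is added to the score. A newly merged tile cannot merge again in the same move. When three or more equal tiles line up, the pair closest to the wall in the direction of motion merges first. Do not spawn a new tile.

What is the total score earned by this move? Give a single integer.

Answer: 192

Derivation:
Slide down:
col 0: [16, 64, 4] -> [16, 64, 4]  score +0 (running 0)
col 1: [64, 32, 32] -> [0, 64, 64]  score +64 (running 64)
col 2: [64, 64, 0] -> [0, 0, 128]  score +128 (running 192)
Board after move:
 16   0   0
 64  64   0
  4  64 128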